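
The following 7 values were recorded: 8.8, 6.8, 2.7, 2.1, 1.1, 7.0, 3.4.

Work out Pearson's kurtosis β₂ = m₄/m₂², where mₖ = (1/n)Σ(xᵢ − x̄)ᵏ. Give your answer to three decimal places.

1.509

x̄ = 4.5571
Σ(xᵢ − x̄)² = 51.7771 ⇒ m₂ = 7.39673
Σ(xᵢ − x̄)⁴ = 577.9695 ⇒ m₄ = 82.56708
m₂² = 54.71168
β₂ = m₄/m₂² = 82.56708 / 54.71168 ≈ 1.509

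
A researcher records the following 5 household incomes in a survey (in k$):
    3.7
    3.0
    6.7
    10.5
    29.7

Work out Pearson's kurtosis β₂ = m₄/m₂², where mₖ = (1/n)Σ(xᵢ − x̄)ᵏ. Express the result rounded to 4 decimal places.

2.8873

x̄ = 10.7200
Σ(xᵢ − x̄)² = 485.3280 ⇒ m₂ = 97.06560
Σ(xᵢ − x̄)⁴ = 136014.8338 ⇒ m₄ = 27202.96675
m₂² = 9421.73070
β₂ = m₄/m₂² = 27202.96675 / 9421.73070 ≈ 2.8873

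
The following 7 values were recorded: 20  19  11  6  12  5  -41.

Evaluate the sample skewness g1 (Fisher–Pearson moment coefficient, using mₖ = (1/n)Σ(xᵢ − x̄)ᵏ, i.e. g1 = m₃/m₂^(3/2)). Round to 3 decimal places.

-1.720

x̄ = (20 + 19 + 11 + 6 + 12 + 5 - 41) / 7 = 4.5714
deviations (xᵢ − x̄): 15.4286, 14.4286, 6.4286, 1.4286, 7.4286, 0.4286, -45.5714
Σ(xᵢ − x̄)² = 2621.7143 ⇒ m₂ = 2621.7143/7 = 374.53061
Σ(xᵢ − x̄)³ = -87285.6735 ⇒ m₃ = -87285.6735/7 = -12469.38192
m₂^(3/2) = 374.53061^(1.5) = 7248.21356
g1 = m₃ / m₂^(3/2) = -12469.38192 / 7248.21356 ≈ -1.720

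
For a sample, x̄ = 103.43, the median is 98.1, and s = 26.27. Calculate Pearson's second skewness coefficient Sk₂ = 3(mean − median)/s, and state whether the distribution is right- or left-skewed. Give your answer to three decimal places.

0.609, right-skewed

Sk₂ = 3(103.43 − 98.1) / 26.27 = 3 × 5.3300 / 26.27
    = 15.9900 / 26.27 ≈ 0.609
Sk₂ > 0 ⇒ mean > median ⇒ right-skewed (positive skew).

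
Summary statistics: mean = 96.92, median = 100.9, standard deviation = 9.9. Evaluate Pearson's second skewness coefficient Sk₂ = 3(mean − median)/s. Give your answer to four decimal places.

-1.2061

Sk₂ = 3(96.92 − 100.9) / 9.9 = 3 × -3.9800 / 9.9
    = -11.9400 / 9.9 ≈ -1.2061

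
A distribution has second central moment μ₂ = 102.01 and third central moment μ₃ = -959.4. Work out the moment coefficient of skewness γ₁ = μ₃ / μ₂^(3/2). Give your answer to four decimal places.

-0.9312

σ = √μ₂ = √102.01 = 10.10000
σ³ = μ₂^(3/2) = 1030.30100
γ₁ = μ₃/σ³ = -959.4 / 1030.30100 ≈ -0.9312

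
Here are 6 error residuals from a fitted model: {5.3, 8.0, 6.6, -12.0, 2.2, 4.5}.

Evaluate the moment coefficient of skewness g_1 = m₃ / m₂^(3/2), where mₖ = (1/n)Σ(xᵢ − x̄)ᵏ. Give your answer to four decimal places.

x̄ = (5.3 + 8.0 + 6.6 - 12.0 + 2.2 + 4.5) / 6 = 2.4333
deviations (xᵢ − x̄): 2.8667, 5.5667, 4.1667, -14.4333, -0.2333, 2.0667
Σ(xᵢ − x̄)² = 269.2133 ⇒ m₂ = 269.2133/6 = 44.86889
Σ(xᵢ − x̄)³ = -2729.5596 ⇒ m₃ = -2729.5596/6 = -454.92659
m₂^(3/2) = 44.86889^(1.5) = 300.55086
g_1 = m₃ / m₂^(3/2) = -454.92659 / 300.55086 ≈ -1.5136

-1.5136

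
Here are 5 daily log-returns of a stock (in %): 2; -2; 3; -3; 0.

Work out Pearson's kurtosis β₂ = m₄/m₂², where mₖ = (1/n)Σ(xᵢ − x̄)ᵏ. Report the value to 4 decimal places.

1.4349

x̄ = 0.0000
Σ(xᵢ − x̄)² = 26.0000 ⇒ m₂ = 5.20000
Σ(xᵢ − x̄)⁴ = 194.0000 ⇒ m₄ = 38.80000
m₂² = 27.04000
β₂ = m₄/m₂² = 38.80000 / 27.04000 ≈ 1.4349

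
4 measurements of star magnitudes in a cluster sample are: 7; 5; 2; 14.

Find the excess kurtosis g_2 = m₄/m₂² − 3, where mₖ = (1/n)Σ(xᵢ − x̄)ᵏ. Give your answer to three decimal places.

x̄ = 7.0000
Σ(xᵢ − x̄)² = 78.0000 ⇒ m₂ = 19.50000
Σ(xᵢ − x̄)⁴ = 3042.0000 ⇒ m₄ = 760.50000
m₂² = 380.25000
g_2 = m₄/m₂² − 3 = 2.00000 − 3 ≈ -1.000

-1.000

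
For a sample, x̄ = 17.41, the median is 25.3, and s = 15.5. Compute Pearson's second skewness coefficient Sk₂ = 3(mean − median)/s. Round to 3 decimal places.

-1.527

Sk₂ = 3(17.41 − 25.3) / 15.5 = 3 × -7.8900 / 15.5
    = -23.6700 / 15.5 ≈ -1.527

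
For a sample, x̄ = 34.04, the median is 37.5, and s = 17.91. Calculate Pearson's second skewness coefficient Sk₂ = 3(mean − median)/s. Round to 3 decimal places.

-0.580

Sk₂ = 3(34.04 − 37.5) / 17.91 = 3 × -3.4600 / 17.91
    = -10.3800 / 17.91 ≈ -0.580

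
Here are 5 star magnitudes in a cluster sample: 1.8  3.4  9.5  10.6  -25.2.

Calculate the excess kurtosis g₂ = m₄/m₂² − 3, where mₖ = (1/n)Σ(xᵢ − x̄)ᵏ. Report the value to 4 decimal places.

x̄ = 0.0200
Σ(xᵢ − x̄)² = 852.4480 ⇒ m₂ = 170.48960
Σ(xᵢ − x̄)⁴ = 425304.5693 ⇒ m₄ = 85060.91385
m₂² = 29066.70371
g₂ = m₄/m₂² − 3 = 2.92640 − 3 ≈ -0.0736

-0.0736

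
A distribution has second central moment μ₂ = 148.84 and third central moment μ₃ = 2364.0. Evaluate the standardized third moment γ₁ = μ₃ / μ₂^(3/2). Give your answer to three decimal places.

1.302

σ = √μ₂ = √148.84 = 12.20000
σ³ = μ₂^(3/2) = 1815.84800
γ₁ = μ₃/σ³ = 2364.0 / 1815.84800 ≈ 1.302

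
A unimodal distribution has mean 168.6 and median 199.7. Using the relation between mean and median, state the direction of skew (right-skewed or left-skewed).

mean − median = 168.6 − 199.7 = -31.1
mean < median ⇒ the longer tail is on the left ⇒ left-skewed (negatively skewed).

left-skewed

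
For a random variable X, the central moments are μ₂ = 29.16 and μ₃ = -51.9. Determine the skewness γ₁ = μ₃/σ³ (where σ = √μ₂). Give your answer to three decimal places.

σ = √μ₂ = √29.16 = 5.40000
σ³ = μ₂^(3/2) = 157.46400
γ₁ = μ₃/σ³ = -51.9 / 157.46400 ≈ -0.330

-0.330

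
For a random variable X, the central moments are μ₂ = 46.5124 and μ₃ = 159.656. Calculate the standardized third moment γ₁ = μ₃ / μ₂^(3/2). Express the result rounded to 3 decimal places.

σ = √μ₂ = √46.5124 = 6.82000
σ³ = μ₂^(3/2) = 317.21457
γ₁ = μ₃/σ³ = 159.656 / 317.21457 ≈ 0.503

0.503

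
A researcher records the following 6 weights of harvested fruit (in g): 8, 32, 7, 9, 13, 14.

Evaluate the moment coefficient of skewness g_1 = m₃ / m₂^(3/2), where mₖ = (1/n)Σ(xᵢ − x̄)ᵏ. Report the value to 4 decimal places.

1.4492

x̄ = (8 + 32 + 7 + 9 + 13 + 14) / 6 = 13.8333
deviations (xᵢ − x̄): -5.8333, 18.1667, -6.8333, -4.8333, -0.8333, 0.1667
Σ(xᵢ − x̄)² = 434.8333 ⇒ m₂ = 434.8333/6 = 72.47222
Σ(xᵢ − x̄)³ = 5364.4444 ⇒ m₃ = 5364.4444/6 = 894.07407
m₂^(3/2) = 72.47222^(1.5) = 616.96051
g_1 = m₃ / m₂^(3/2) = 894.07407 / 616.96051 ≈ 1.4492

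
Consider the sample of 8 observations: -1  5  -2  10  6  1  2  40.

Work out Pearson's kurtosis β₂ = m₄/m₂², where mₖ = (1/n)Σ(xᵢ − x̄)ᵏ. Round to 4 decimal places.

x̄ = 7.6250
Σ(xᵢ − x̄)² = 1305.8750 ⇒ m₂ = 163.23438
Σ(xᵢ − x̄)⁴ = 1115728.8066 ⇒ m₄ = 139466.10083
m₂² = 26645.46118
β₂ = m₄/m₂² = 139466.10083 / 26645.46118 ≈ 5.2341

5.2341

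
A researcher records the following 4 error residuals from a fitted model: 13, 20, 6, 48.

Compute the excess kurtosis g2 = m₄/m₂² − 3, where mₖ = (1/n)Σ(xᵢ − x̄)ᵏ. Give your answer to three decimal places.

x̄ = 21.7500
Σ(xᵢ − x̄)² = 1016.7500 ⇒ m₂ = 254.18750
Σ(xᵢ − x̄)⁴ = 542213.3281 ⇒ m₄ = 135553.33203
m₂² = 64611.28516
g2 = m₄/m₂² − 3 = 2.09798 − 3 ≈ -0.902

-0.902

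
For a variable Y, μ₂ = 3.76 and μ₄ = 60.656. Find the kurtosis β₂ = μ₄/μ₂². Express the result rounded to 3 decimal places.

4.290

μ₂² = 3.76² = 14.13760
μ₄/μ₂² = 60.656 / 14.13760 = 4.29040
β₂ ≈ 4.290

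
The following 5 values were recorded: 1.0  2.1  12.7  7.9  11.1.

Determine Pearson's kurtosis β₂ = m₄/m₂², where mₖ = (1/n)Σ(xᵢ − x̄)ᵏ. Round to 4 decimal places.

1.3195

x̄ = 6.9600
Σ(xᵢ − x̄)² = 110.1120 ⇒ m₂ = 22.02240
Σ(xᵢ − x̄)⁴ = 3199.7606 ⇒ m₄ = 639.95211
m₂² = 484.98610
β₂ = m₄/m₂² = 639.95211 / 484.98610 ≈ 1.3195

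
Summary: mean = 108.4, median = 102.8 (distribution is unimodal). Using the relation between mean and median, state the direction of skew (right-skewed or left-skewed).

right-skewed

mean − median = 108.4 − 102.8 = 5.6
mean > median ⇒ the longer tail is on the right ⇒ right-skewed (positively skewed).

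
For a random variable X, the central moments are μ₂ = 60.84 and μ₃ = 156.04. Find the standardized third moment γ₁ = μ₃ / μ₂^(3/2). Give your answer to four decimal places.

0.3288

σ = √μ₂ = √60.84 = 7.80000
σ³ = μ₂^(3/2) = 474.55200
γ₁ = μ₃/σ³ = 156.04 / 474.55200 ≈ 0.3288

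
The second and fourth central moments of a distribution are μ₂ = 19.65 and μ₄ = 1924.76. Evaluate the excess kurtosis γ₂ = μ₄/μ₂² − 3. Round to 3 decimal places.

μ₂² = 19.65² = 386.12250
μ₄/μ₂² = 1924.76 / 386.12250 = 4.98484
γ₂ = 4.98484 − 3 ≈ 1.985

1.985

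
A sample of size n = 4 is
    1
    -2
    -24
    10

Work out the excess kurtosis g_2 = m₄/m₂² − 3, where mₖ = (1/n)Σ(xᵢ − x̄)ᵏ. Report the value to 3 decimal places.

-0.905

x̄ = -3.7500
Σ(xᵢ − x̄)² = 624.7500 ⇒ m₂ = 156.18750
Σ(xᵢ − x̄)⁴ = 204414.3281 ⇒ m₄ = 51103.58203
m₂² = 24394.53516
g_2 = m₄/m₂² − 3 = 2.09488 − 3 ≈ -0.905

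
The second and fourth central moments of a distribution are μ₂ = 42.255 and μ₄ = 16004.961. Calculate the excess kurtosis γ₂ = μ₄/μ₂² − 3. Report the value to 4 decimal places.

5.9639

μ₂² = 42.255² = 1785.48503
μ₄/μ₂² = 16004.961 / 1785.48503 = 8.96393
γ₂ = 8.96393 − 3 ≈ 5.9639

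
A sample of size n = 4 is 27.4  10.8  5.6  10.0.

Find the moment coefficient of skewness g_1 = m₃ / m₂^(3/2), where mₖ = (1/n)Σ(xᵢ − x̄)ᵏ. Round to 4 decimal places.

0.9515

x̄ = (27.4 + 10.8 + 5.6 + 10.0) / 4 = 13.4500
deviations (xᵢ − x̄): 13.9500, -2.6500, -7.8500, -3.4500
Σ(xᵢ − x̄)² = 275.1500 ⇒ m₂ = 275.1500/4 = 68.78750
Σ(xᵢ − x̄)³ = 2171.2950 ⇒ m₃ = 2171.2950/4 = 542.82375
m₂^(3/2) = 68.78750^(1.5) = 570.51135
g_1 = m₃ / m₂^(3/2) = 542.82375 / 570.51135 ≈ 0.9515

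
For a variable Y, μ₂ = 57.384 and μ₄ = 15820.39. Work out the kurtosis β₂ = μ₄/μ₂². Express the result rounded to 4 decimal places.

μ₂² = 57.384² = 3292.92346
μ₄/μ₂² = 15820.39 / 3292.92346 = 4.80436
β₂ ≈ 4.8044

4.8044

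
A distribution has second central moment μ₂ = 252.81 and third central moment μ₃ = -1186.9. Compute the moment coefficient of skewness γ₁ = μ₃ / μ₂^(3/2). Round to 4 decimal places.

σ = √μ₂ = √252.81 = 15.90000
σ³ = μ₂^(3/2) = 4019.67900
γ₁ = μ₃/σ³ = -1186.9 / 4019.67900 ≈ -0.2953

-0.2953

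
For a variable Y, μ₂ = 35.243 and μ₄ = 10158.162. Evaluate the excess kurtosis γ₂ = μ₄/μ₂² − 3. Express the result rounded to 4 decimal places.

5.1784

μ₂² = 35.243² = 1242.06905
μ₄/μ₂² = 10158.162 / 1242.06905 = 8.17842
γ₂ = 8.17842 − 3 ≈ 5.1784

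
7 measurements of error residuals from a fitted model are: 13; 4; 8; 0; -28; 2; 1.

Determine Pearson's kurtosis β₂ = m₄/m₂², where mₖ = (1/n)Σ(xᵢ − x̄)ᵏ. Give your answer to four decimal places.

x̄ = 0.0000
Σ(xᵢ − x̄)² = 1038.0000 ⇒ m₂ = 148.28571
Σ(xᵢ − x̄)⁴ = 647586.0000 ⇒ m₄ = 92512.28571
m₂² = 21988.65306
β₂ = m₄/m₂² = 92512.28571 / 21988.65306 ≈ 4.2073

4.2073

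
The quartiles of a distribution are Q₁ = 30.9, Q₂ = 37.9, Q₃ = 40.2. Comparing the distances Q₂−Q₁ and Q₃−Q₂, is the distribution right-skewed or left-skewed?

left-skewed

Q₂ − Q₁ = 7.0;  Q₃ − Q₂ = 2.3
Q₂ − Q₁ > Q₃ − Q₂ ⇒ the lower half is more spread out ⇒ left-skewed.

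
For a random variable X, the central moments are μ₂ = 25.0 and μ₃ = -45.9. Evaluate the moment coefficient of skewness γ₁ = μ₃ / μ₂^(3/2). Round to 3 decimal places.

-0.367

σ = √μ₂ = √25.0 = 5.00000
σ³ = μ₂^(3/2) = 125.00000
γ₁ = μ₃/σ³ = -45.9 / 125.00000 ≈ -0.367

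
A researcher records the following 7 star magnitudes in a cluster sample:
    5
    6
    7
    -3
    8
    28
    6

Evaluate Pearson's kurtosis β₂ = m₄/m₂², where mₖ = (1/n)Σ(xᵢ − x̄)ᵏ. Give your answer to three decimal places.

x̄ = 8.1429
Σ(xᵢ − x̄)² = 538.8571 ⇒ m₂ = 76.97959
Σ(xᵢ − x̄)⁴ = 171035.2770 ⇒ m₄ = 24433.61100
m₂² = 5925.85756
β₂ = m₄/m₂² = 24433.61100 / 5925.85756 ≈ 4.123

4.123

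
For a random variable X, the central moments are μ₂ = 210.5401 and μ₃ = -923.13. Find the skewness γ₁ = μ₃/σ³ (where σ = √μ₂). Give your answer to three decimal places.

-0.302

σ = √μ₂ = √210.5401 = 14.51000
σ³ = μ₂^(3/2) = 3054.93685
γ₁ = μ₃/σ³ = -923.13 / 3054.93685 ≈ -0.302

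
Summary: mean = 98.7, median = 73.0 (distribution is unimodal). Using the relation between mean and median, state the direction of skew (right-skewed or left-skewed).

right-skewed

mean − median = 98.7 − 73.0 = 25.7
mean > median ⇒ the longer tail is on the right ⇒ right-skewed (positively skewed).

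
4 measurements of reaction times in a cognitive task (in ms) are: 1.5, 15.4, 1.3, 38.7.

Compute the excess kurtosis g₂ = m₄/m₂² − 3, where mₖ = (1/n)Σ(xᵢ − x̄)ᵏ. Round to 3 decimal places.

x̄ = 14.2250
Σ(xᵢ − x̄)² = 929.3875 ⇒ m₂ = 232.34688
Σ(xᵢ − x̄)⁴ = 412961.0954 ⇒ m₄ = 103240.27385
m₂² = 53985.07032
g₂ = m₄/m₂² − 3 = 1.91239 − 3 ≈ -1.088

-1.088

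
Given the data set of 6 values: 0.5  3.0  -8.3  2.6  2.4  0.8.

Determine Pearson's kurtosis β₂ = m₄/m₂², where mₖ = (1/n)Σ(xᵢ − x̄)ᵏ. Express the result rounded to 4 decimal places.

3.8023

x̄ = 0.1667
Σ(xᵢ − x̄)² = 91.1333 ⇒ m₂ = 15.18889
Σ(xᵢ − x̄)⁴ = 5263.2155 ⇒ m₄ = 877.20259
m₂² = 230.70235
β₂ = m₄/m₂² = 877.20259 / 230.70235 ≈ 3.8023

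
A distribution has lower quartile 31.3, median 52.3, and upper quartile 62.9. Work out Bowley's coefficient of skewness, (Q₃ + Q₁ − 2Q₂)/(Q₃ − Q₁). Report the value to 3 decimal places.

numerator: Q₃ + Q₁ − 2Q₂ = 62.9 + 31.3 − 2×52.3 = -10.4000
denominator: Q₃ − Q₁ = 62.9 − 31.3 = 31.6000
Bowley skewness = -10.4000 / 31.6000 ≈ -0.329

-0.329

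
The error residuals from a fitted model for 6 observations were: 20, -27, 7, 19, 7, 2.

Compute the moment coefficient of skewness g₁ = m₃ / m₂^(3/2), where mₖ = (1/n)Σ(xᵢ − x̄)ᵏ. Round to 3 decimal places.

-1.105

x̄ = (20 - 27 + 7 + 19 + 7 + 2) / 6 = 4.6667
deviations (xᵢ − x̄): 15.3333, -31.6667, 2.3333, 14.3333, 2.3333, -2.6667
Σ(xᵢ − x̄)² = 1461.3333 ⇒ m₂ = 1461.3333/6 = 243.55556
Σ(xᵢ − x̄)³ = -25198.4444 ⇒ m₃ = -25198.4444/6 = -4199.74074
m₂^(3/2) = 243.55556^(1.5) = 3800.99292
g₁ = m₃ / m₂^(3/2) = -4199.74074 / 3800.99292 ≈ -1.105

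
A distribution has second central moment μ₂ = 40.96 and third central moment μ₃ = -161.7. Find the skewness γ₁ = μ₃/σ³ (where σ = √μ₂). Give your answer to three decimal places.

σ = √μ₂ = √40.96 = 6.40000
σ³ = μ₂^(3/2) = 262.14400
γ₁ = μ₃/σ³ = -161.7 / 262.14400 ≈ -0.617

-0.617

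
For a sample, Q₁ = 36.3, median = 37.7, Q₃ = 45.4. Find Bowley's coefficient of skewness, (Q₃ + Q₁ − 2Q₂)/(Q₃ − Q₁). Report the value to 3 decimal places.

numerator: Q₃ + Q₁ − 2Q₂ = 45.4 + 36.3 − 2×37.7 = 6.3000
denominator: Q₃ − Q₁ = 45.4 − 36.3 = 9.1000
Bowley skewness = 6.3000 / 9.1000 ≈ 0.692

0.692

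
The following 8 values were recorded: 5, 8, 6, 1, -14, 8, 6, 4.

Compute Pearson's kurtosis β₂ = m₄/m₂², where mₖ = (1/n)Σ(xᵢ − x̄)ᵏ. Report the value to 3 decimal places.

5.074

x̄ = 3.0000
Σ(xᵢ − x̄)² = 366.0000 ⇒ m₂ = 45.75000
Σ(xᵢ − x̄)⁴ = 84966.0000 ⇒ m₄ = 10620.75000
m₂² = 2093.06250
β₂ = m₄/m₂² = 10620.75000 / 2093.06250 ≈ 5.074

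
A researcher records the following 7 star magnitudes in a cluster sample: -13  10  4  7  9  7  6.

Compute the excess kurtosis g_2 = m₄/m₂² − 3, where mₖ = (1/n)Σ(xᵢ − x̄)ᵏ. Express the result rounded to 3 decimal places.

x̄ = 4.2857
Σ(xᵢ − x̄)² = 371.4286 ⇒ m₂ = 53.06122
Σ(xᵢ − x̄)⁴ = 90956.3499 ⇒ m₄ = 12993.76426
m₂² = 2815.49354
g_2 = m₄/m₂² − 3 = 4.61509 − 3 ≈ 1.615

1.615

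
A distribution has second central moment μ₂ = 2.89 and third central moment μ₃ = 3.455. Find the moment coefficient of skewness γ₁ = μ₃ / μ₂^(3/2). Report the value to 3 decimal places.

σ = √μ₂ = √2.89 = 1.70000
σ³ = μ₂^(3/2) = 4.91300
γ₁ = μ₃/σ³ = 3.455 / 4.91300 ≈ 0.703

0.703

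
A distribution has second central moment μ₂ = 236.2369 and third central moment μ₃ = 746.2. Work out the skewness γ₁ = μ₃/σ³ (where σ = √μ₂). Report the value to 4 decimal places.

0.2055

σ = √μ₂ = √236.2369 = 15.37000
σ³ = μ₂^(3/2) = 3630.96115
γ₁ = μ₃/σ³ = 746.2 / 3630.96115 ≈ 0.2055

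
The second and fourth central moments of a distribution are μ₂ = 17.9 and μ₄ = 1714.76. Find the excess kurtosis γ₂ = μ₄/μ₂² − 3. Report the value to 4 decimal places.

2.3518

μ₂² = 17.9² = 320.41000
μ₄/μ₂² = 1714.76 / 320.41000 = 5.35177
γ₂ = 5.35177 − 3 ≈ 2.3518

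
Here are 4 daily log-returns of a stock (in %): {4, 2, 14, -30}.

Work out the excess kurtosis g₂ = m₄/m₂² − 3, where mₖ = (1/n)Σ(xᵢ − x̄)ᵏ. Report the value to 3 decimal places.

-0.822

x̄ = -2.5000
Σ(xᵢ − x̄)² = 1091.0000 ⇒ m₂ = 272.75000
Σ(xᵢ − x̄)⁴ = 648229.2500 ⇒ m₄ = 162057.31250
m₂² = 74392.56250
g₂ = m₄/m₂² − 3 = 2.17841 − 3 ≈ -0.822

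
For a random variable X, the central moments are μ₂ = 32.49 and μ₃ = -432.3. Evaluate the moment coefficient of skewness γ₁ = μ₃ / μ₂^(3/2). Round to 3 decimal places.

-2.334

σ = √μ₂ = √32.49 = 5.70000
σ³ = μ₂^(3/2) = 185.19300
γ₁ = μ₃/σ³ = -432.3 / 185.19300 ≈ -2.334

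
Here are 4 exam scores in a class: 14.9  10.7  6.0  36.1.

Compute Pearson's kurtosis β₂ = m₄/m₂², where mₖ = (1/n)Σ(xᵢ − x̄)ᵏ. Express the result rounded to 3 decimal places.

x̄ = 16.9250
Σ(xᵢ − x̄)² = 529.8875 ⇒ m₂ = 132.47188
Σ(xᵢ − x̄)⁴ = 150953.2333 ⇒ m₄ = 37738.30832
m₂² = 17548.79767
β₂ = m₄/m₂² = 37738.30832 / 17548.79767 ≈ 2.150

2.150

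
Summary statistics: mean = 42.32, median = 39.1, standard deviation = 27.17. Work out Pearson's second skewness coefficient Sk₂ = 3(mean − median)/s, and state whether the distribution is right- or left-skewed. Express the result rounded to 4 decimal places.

Sk₂ = 3(42.32 − 39.1) / 27.17 = 3 × 3.2200 / 27.17
    = 9.6600 / 27.17 ≈ 0.3555
Sk₂ > 0 ⇒ mean > median ⇒ right-skewed (positive skew).

0.3555, right-skewed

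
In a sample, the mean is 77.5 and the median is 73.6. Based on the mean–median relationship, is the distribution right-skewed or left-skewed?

right-skewed

mean − median = 77.5 − 73.6 = 3.9
mean > median ⇒ the longer tail is on the right ⇒ right-skewed (positively skewed).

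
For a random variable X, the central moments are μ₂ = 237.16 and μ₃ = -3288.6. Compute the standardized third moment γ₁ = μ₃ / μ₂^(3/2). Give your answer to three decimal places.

σ = √μ₂ = √237.16 = 15.40000
σ³ = μ₂^(3/2) = 3652.26400
γ₁ = μ₃/σ³ = -3288.6 / 3652.26400 ≈ -0.900

-0.900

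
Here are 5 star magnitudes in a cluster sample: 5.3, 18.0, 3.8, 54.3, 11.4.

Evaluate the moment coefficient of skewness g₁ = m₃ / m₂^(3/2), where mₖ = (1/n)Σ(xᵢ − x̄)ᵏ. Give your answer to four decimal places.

1.2428

x̄ = (5.3 + 18.0 + 3.8 + 54.3 + 11.4) / 5 = 18.5600
deviations (xᵢ − x̄): -13.2600, -0.5600, -14.7600, 35.7400, -7.1600
Σ(xᵢ − x̄)² = 1722.6120 ⇒ m₂ = 1722.6120/5 = 344.52240
Σ(xᵢ − x̄)³ = 39738.1138 ⇒ m₃ = 39738.1138/5 = 7947.62275
m₂^(3/2) = 344.52240^(1.5) = 6394.78866
g₁ = m₃ / m₂^(3/2) = 7947.62275 / 6394.78866 ≈ 1.2428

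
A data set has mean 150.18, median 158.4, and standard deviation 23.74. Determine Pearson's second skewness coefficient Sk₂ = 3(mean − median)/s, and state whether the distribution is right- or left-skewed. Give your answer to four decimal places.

-1.0388, left-skewed

Sk₂ = 3(150.18 − 158.4) / 23.74 = 3 × -8.2200 / 23.74
    = -24.6600 / 23.74 ≈ -1.0388
Sk₂ < 0 ⇒ mean < median ⇒ left-skewed (negative skew).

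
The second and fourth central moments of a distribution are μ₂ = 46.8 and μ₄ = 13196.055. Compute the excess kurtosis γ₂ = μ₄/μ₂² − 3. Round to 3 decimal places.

μ₂² = 46.8² = 2190.24000
μ₄/μ₂² = 13196.055 / 2190.24000 = 6.02494
γ₂ = 6.02494 − 3 ≈ 3.025

3.025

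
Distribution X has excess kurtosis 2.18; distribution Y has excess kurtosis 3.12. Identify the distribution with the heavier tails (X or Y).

Higher excess kurtosis ⇒ heavier tails relative to the normal distribution.
2.18 vs 3.12: the larger is 3.12, so Y has heavier tails.

Y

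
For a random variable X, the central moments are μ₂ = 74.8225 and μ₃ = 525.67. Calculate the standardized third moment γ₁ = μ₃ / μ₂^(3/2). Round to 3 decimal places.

σ = √μ₂ = √74.8225 = 8.65000
σ³ = μ₂^(3/2) = 647.21463
γ₁ = μ₃/σ³ = 525.67 / 647.21463 ≈ 0.812

0.812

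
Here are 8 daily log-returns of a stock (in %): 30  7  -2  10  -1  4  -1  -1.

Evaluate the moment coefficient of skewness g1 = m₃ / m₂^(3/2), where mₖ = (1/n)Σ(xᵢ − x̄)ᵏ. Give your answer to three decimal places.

x̄ = (30 + 7 - 2 + 10 - 1 + 4 - 1 - 1) / 8 = 5.7500
deviations (xᵢ − x̄): 24.2500, 1.2500, -7.7500, 4.2500, -6.7500, -1.7500, -6.7500, -6.7500
Σ(xᵢ − x̄)² = 807.5000 ⇒ m₂ = 807.5000/8 = 100.93750
Σ(xᵢ − x̄)³ = 12945.7500 ⇒ m₃ = 12945.7500/8 = 1618.21875
m₂^(3/2) = 100.93750^(1.5) = 1014.09541
g1 = m₃ / m₂^(3/2) = 1618.21875 / 1014.09541 ≈ 1.596

1.596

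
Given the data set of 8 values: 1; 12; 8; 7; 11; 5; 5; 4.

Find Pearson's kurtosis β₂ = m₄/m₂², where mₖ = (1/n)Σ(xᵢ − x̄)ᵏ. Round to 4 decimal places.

2.0581

x̄ = 6.6250
Σ(xᵢ − x̄)² = 93.8750 ⇒ m₂ = 11.73438
Σ(xᵢ − x̄)⁴ = 2267.1816 ⇒ m₄ = 283.39771
m₂² = 137.69556
β₂ = m₄/m₂² = 283.39771 / 137.69556 ≈ 2.0581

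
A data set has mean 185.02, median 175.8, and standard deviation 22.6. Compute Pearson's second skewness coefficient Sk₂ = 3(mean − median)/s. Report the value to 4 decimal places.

1.2239

Sk₂ = 3(185.02 − 175.8) / 22.6 = 3 × 9.2200 / 22.6
    = 27.6600 / 22.6 ≈ 1.2239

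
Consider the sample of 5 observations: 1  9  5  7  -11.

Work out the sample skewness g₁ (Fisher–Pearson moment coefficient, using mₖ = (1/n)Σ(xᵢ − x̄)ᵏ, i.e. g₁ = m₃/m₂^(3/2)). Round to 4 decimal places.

-1.0318

x̄ = (1 + 9 + 5 + 7 - 11) / 5 = 2.2000
deviations (xᵢ − x̄): -1.2000, 6.8000, 2.8000, 4.8000, -13.2000
Σ(xᵢ − x̄)² = 252.8000 ⇒ m₂ = 252.8000/5 = 50.56000
Σ(xᵢ − x̄)³ = -1854.7200 ⇒ m₃ = -1854.7200/5 = -370.94400
m₂^(3/2) = 50.56000^(1.5) = 359.50969
g₁ = m₃ / m₂^(3/2) = -370.94400 / 359.50969 ≈ -1.0318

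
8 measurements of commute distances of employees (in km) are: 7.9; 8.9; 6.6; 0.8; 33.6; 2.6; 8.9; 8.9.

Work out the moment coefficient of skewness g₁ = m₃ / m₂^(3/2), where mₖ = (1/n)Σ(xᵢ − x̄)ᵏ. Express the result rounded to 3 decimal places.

x̄ = (7.9 + 8.9 + 6.6 + 0.8 + 33.6 + 2.6 + 8.9 + 8.9) / 8 = 9.7750
deviations (xᵢ − x̄): -1.8750, -0.8750, -3.1750, -8.9750, 23.8250, -7.1750, -0.8750, -0.8750
Σ(xᵢ − x̄)² = 715.5550 ⇒ m₂ = 715.5550/8 = 89.44438
Σ(xᵢ − x̄)³ = 12390.8768 ⇒ m₃ = 12390.8768/8 = 1548.85959
m₂^(3/2) = 89.44438^(1.5) = 845.92050
g₁ = m₃ / m₂^(3/2) = 1548.85959 / 845.92050 ≈ 1.831

1.831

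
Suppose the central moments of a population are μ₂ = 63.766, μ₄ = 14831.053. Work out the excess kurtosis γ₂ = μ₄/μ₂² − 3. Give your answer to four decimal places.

μ₂² = 63.766² = 4066.10276
μ₄/μ₂² = 14831.053 / 4066.10276 = 3.64749
γ₂ = 3.64749 − 3 ≈ 0.6475

0.6475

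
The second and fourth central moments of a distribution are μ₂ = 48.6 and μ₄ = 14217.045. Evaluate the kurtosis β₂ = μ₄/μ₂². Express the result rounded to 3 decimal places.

6.019

μ₂² = 48.6² = 2361.96000
μ₄/μ₂² = 14217.045 / 2361.96000 = 6.01917
β₂ ≈ 6.019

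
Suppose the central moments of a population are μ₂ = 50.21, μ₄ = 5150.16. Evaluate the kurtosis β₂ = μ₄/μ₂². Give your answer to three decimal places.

μ₂² = 50.21² = 2521.04410
μ₄/μ₂² = 5150.16 / 2521.04410 = 2.04287
β₂ ≈ 2.043

2.043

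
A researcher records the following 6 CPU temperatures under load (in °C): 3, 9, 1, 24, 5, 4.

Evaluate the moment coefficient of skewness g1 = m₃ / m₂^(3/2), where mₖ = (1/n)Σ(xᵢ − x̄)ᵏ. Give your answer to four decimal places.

x̄ = (3 + 9 + 1 + 24 + 5 + 4) / 6 = 7.6667
deviations (xᵢ − x̄): -4.6667, 1.3333, -6.6667, 16.3333, -2.6667, -3.6667
Σ(xᵢ − x̄)² = 355.3333 ⇒ m₂ = 355.3333/6 = 59.22222
Σ(xᵢ − x̄)³ = 3893.5556 ⇒ m₃ = 3893.5556/6 = 648.92593
m₂^(3/2) = 59.22222^(1.5) = 455.75039
g1 = m₃ / m₂^(3/2) = 648.92593 / 455.75039 ≈ 1.4239

1.4239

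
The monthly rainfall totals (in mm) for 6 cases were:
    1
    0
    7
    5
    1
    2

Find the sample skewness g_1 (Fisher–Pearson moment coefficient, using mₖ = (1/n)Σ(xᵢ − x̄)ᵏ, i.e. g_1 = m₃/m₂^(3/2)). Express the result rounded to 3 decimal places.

x̄ = (1 + 0 + 7 + 5 + 1 + 2) / 6 = 2.6667
deviations (xᵢ − x̄): -1.6667, -2.6667, 4.3333, 2.3333, -1.6667, -0.6667
Σ(xᵢ − x̄)² = 37.3333 ⇒ m₂ = 37.3333/6 = 6.22222
Σ(xᵢ − x̄)³ = 65.5556 ⇒ m₃ = 65.5556/6 = 10.92593
m₂^(3/2) = 6.22222^(1.5) = 15.52095
g_1 = m₃ / m₂^(3/2) = 10.92593 / 15.52095 ≈ 0.704

0.704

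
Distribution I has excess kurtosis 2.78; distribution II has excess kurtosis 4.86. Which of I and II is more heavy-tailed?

II

Higher excess kurtosis ⇒ heavier tails relative to the normal distribution.
2.78 vs 4.86: the larger is 4.86, so II has heavier tails.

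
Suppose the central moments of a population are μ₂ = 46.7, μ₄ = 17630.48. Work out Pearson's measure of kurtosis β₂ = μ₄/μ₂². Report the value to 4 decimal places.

μ₂² = 46.7² = 2180.89000
μ₄/μ₂² = 17630.48 / 2180.89000 = 8.08408
β₂ ≈ 8.0841

8.0841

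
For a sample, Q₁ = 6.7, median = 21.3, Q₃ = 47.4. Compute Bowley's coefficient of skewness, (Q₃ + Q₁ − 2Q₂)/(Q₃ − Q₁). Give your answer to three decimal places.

numerator: Q₃ + Q₁ − 2Q₂ = 47.4 + 6.7 − 2×21.3 = 11.5000
denominator: Q₃ − Q₁ = 47.4 − 6.7 = 40.7000
Bowley skewness = 11.5000 / 40.7000 ≈ 0.283

0.283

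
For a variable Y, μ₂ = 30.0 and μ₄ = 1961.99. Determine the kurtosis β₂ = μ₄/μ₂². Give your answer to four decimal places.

2.1800

μ₂² = 30.0² = 900.00000
μ₄/μ₂² = 1961.99 / 900.00000 = 2.17999
β₂ ≈ 2.1800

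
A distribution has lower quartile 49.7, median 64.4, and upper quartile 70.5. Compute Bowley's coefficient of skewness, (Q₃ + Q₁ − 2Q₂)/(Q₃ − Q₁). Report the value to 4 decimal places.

-0.4135

numerator: Q₃ + Q₁ − 2Q₂ = 70.5 + 49.7 − 2×64.4 = -8.6000
denominator: Q₃ − Q₁ = 70.5 − 49.7 = 20.8000
Bowley skewness = -8.6000 / 20.8000 ≈ -0.4135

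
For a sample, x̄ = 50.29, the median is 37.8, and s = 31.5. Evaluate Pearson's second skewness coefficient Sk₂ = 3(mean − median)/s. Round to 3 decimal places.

1.190

Sk₂ = 3(50.29 − 37.8) / 31.5 = 3 × 12.4900 / 31.5
    = 37.4700 / 31.5 ≈ 1.190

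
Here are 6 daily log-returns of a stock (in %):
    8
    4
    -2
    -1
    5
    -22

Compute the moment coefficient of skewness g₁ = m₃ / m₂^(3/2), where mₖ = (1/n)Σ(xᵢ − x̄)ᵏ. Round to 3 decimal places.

x̄ = (8 + 4 - 2 - 1 + 5 - 22) / 6 = -1.3333
deviations (xᵢ − x̄): 9.3333, 5.3333, -0.6667, 0.3333, 6.3333, -20.6667
Σ(xᵢ − x̄)² = 583.3333 ⇒ m₂ = 583.3333/6 = 97.22222
Σ(xᵢ − x̄)³ = -7608.4444 ⇒ m₃ = -7608.4444/6 = -1268.07407
m₂^(3/2) = 97.22222^(1.5) = 958.62404
g₁ = m₃ / m₂^(3/2) = -1268.07407 / 958.62404 ≈ -1.323

-1.323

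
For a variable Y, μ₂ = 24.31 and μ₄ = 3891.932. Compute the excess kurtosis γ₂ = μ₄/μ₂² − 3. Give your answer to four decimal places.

μ₂² = 24.31² = 590.97610
μ₄/μ₂² = 3891.932 / 590.97610 = 6.58560
γ₂ = 6.58560 − 3 ≈ 3.5856

3.5856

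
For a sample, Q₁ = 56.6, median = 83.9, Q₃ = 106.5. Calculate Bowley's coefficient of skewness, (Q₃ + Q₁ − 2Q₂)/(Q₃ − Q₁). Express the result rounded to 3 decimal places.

-0.094

numerator: Q₃ + Q₁ − 2Q₂ = 106.5 + 56.6 − 2×83.9 = -4.7000
denominator: Q₃ − Q₁ = 106.5 − 56.6 = 49.9000
Bowley skewness = -4.7000 / 49.9000 ≈ -0.094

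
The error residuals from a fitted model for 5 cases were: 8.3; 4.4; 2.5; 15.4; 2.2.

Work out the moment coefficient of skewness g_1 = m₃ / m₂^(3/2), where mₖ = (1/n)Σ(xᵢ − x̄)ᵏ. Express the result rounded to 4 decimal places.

x̄ = (8.3 + 4.4 + 2.5 + 15.4 + 2.2) / 5 = 6.5600
deviations (xᵢ − x̄): 1.7400, -2.1600, -4.0600, 8.8400, -4.3600
Σ(xᵢ − x̄)² = 121.3320 ⇒ m₂ = 121.3320/5 = 24.26640
Σ(xᵢ − x̄)³ = 536.1922 ⇒ m₃ = 536.1922/5 = 107.23843
m₂^(3/2) = 24.26640^(1.5) = 119.53856
g_1 = m₃ / m₂^(3/2) = 107.23843 / 119.53856 ≈ 0.8971

0.8971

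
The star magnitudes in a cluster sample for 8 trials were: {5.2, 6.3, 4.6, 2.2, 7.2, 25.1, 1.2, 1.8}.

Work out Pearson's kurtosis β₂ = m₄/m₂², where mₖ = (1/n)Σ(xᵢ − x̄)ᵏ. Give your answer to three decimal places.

x̄ = 6.7000
Σ(xᵢ − x̄)² = 420.1400 ⇒ m₂ = 52.51750
Σ(xᵢ − x̄)⁴ = 116549.0774 ⇒ m₄ = 14568.63468
m₂² = 2758.08781
β₂ = m₄/m₂² = 14568.63468 / 2758.08781 ≈ 5.282

5.282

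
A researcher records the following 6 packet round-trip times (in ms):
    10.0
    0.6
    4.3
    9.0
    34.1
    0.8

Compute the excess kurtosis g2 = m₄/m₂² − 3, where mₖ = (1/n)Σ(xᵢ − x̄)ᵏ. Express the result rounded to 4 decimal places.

x̄ = 9.8000
Σ(xᵢ − x̄)² = 787.0600 ⇒ m₂ = 131.17667
Σ(xᵢ − x̄)⁴ = 363318.8434 ⇒ m₄ = 60553.14057
m₂² = 17207.31788
g2 = m₄/m₂² − 3 = 3.51903 − 3 ≈ 0.5190

0.5190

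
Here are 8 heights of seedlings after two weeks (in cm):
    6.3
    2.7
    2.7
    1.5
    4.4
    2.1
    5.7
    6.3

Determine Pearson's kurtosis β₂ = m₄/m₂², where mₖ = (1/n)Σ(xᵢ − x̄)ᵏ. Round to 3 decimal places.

x̄ = 3.9625
Σ(xᵢ − x̄)² = 26.8588 ⇒ m₂ = 3.35734
Σ(xᵢ − x̄)⁴ = 122.7443 ⇒ m₄ = 15.34304
m₂² = 11.27176
β₂ = m₄/m₂² = 15.34304 / 11.27176 ≈ 1.361

1.361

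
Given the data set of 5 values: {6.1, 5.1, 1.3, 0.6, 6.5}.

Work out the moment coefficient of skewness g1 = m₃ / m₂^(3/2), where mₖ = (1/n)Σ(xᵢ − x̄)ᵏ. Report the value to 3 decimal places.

-0.334

x̄ = (6.1 + 5.1 + 1.3 + 0.6 + 6.5) / 5 = 3.9200
deviations (xᵢ − x̄): 2.1800, 1.1800, -2.6200, -3.3200, 2.5800
Σ(xᵢ − x̄)² = 30.6880 ⇒ m₂ = 30.6880/5 = 6.13760
Σ(xᵢ − x̄)³ = -25.4023 ⇒ m₃ = -25.4023/5 = -5.08046
m₂^(3/2) = 6.13760^(1.5) = 15.20540
g1 = m₃ / m₂^(3/2) = -5.08046 / 15.20540 ≈ -0.334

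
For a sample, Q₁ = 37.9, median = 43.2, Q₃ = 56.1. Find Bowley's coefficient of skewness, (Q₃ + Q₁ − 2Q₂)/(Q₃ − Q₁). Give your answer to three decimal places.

0.418

numerator: Q₃ + Q₁ − 2Q₂ = 56.1 + 37.9 − 2×43.2 = 7.6000
denominator: Q₃ − Q₁ = 56.1 − 37.9 = 18.2000
Bowley skewness = 7.6000 / 18.2000 ≈ 0.418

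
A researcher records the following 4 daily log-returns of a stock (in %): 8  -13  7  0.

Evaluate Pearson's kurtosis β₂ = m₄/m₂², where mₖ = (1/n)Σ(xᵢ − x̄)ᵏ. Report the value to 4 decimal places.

x̄ = 0.5000
Σ(xᵢ − x̄)² = 281.0000 ⇒ m₂ = 70.25000
Σ(xᵢ − x̄)⁴ = 38164.2500 ⇒ m₄ = 9541.06250
m₂² = 4935.06250
β₂ = m₄/m₂² = 9541.06250 / 4935.06250 ≈ 1.9333

1.9333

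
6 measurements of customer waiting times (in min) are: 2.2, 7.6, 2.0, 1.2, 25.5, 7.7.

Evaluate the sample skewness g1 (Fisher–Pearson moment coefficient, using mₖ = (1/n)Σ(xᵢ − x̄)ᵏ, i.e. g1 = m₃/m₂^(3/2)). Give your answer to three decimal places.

x̄ = (2.2 + 7.6 + 2.0 + 1.2 + 25.5 + 7.7) / 6 = 7.7000
deviations (xᵢ − x̄): -5.5000, -0.1000, -5.7000, -6.5000, 17.8000, 0.0000
Σ(xᵢ − x̄)² = 421.8400 ⇒ m₂ = 421.8400/6 = 70.30667
Σ(xᵢ − x̄)³ = 5013.5580 ⇒ m₃ = 5013.5580/6 = 835.59300
m₂^(3/2) = 70.30667^(1.5) = 589.51487
g1 = m₃ / m₂^(3/2) = 835.59300 / 589.51487 ≈ 1.417

1.417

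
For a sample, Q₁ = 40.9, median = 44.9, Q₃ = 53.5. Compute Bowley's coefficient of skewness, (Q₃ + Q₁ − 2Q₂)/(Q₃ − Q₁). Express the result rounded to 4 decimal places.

numerator: Q₃ + Q₁ − 2Q₂ = 53.5 + 40.9 − 2×44.9 = 4.6000
denominator: Q₃ − Q₁ = 53.5 − 40.9 = 12.6000
Bowley skewness = 4.6000 / 12.6000 ≈ 0.3651

0.3651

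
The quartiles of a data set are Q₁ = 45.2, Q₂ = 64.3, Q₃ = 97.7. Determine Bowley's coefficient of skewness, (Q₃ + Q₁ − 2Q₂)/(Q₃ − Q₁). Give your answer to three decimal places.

0.272

numerator: Q₃ + Q₁ − 2Q₂ = 97.7 + 45.2 − 2×64.3 = 14.3000
denominator: Q₃ − Q₁ = 97.7 − 45.2 = 52.5000
Bowley skewness = 14.3000 / 52.5000 ≈ 0.272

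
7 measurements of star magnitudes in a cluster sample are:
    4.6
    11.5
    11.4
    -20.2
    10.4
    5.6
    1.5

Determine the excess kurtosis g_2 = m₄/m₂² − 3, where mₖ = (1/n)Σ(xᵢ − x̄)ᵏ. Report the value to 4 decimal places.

1.1314

x̄ = 3.5429
Σ(xᵢ − x̄)² = 745.3171 ⇒ m₂ = 106.47388
Σ(xᵢ − x̄)⁴ = 327851.5159 ⇒ m₄ = 46835.93085
m₂² = 11336.68660
g_2 = m₄/m₂² − 3 = 4.13136 − 3 ≈ 1.1314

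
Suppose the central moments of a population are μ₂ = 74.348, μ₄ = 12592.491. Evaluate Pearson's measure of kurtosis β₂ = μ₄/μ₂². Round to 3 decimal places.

2.278

μ₂² = 74.348² = 5527.62510
μ₄/μ₂² = 12592.491 / 5527.62510 = 2.27810
β₂ ≈ 2.278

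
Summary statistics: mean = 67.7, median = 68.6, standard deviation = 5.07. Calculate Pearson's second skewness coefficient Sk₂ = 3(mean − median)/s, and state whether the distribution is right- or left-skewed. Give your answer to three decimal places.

-0.533, left-skewed

Sk₂ = 3(67.7 − 68.6) / 5.07 = 3 × -0.9000 / 5.07
    = -2.7000 / 5.07 ≈ -0.533
Sk₂ < 0 ⇒ mean < median ⇒ left-skewed (negative skew).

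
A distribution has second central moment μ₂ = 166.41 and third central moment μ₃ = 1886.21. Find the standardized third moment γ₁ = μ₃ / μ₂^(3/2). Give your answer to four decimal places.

0.8787

σ = √μ₂ = √166.41 = 12.90000
σ³ = μ₂^(3/2) = 2146.68900
γ₁ = μ₃/σ³ = 1886.21 / 2146.68900 ≈ 0.8787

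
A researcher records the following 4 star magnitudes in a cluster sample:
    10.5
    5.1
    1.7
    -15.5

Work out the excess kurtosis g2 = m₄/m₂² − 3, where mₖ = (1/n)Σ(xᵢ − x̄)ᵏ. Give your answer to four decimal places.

x̄ = 0.4500
Σ(xᵢ − x̄)² = 378.5900 ⇒ m₂ = 94.64750
Σ(xᵢ − x̄)⁴ = 75392.1109 ⇒ m₄ = 18848.02773
m₂² = 8958.14926
g2 = m₄/m₂² − 3 = 2.10401 − 3 ≈ -0.8960

-0.8960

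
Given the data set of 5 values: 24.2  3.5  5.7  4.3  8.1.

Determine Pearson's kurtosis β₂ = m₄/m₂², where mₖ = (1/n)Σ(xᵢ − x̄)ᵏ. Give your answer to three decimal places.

x̄ = 9.1600
Σ(xᵢ − x̄)² = 294.9520 ⇒ m₂ = 58.99040
Σ(xᵢ − x̄)⁴ = 52895.9107 ⇒ m₄ = 10579.18214
m₂² = 3479.86729
β₂ = m₄/m₂² = 10579.18214 / 3479.86729 ≈ 3.040

3.040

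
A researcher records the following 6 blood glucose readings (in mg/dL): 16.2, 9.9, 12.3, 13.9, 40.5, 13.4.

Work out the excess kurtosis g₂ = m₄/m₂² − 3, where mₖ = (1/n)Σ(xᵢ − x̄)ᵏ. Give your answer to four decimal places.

0.9708

x̄ = 17.7000
Σ(xᵢ − x̄)² = 645.0200 ⇒ m₂ = 107.50333
Σ(xᵢ − x̄)⁴ = 275340.8930 ⇒ m₄ = 45890.14883
m₂² = 11556.96668
g₂ = m₄/m₂² − 3 = 3.97078 − 3 ≈ 0.9708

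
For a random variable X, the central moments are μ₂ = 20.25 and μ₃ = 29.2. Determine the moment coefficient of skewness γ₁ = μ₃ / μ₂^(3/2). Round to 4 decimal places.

0.3204

σ = √μ₂ = √20.25 = 4.50000
σ³ = μ₂^(3/2) = 91.12500
γ₁ = μ₃/σ³ = 29.2 / 91.12500 ≈ 0.3204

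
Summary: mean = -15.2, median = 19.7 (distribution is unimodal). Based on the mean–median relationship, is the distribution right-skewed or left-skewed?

left-skewed

mean − median = -15.2 − 19.7 = -34.9
mean < median ⇒ the longer tail is on the left ⇒ left-skewed (negatively skewed).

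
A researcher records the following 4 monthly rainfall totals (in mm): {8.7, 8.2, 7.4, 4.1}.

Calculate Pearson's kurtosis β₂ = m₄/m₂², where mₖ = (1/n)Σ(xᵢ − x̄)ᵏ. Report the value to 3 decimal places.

x̄ = 7.1000
Σ(xᵢ − x̄)² = 12.8600 ⇒ m₂ = 3.21500
Σ(xᵢ − x̄)⁴ = 89.0258 ⇒ m₄ = 22.25645
m₂² = 10.33622
β₂ = m₄/m₂² = 22.25645 / 10.33622 ≈ 2.153

2.153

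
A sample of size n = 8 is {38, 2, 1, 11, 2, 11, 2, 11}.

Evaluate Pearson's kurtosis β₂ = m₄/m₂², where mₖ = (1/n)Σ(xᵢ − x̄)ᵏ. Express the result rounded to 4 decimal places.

4.6580

x̄ = 9.7500
Σ(xᵢ − x̄)² = 1059.5000 ⇒ m₂ = 132.43750
Σ(xᵢ − x̄)⁴ = 653595.4063 ⇒ m₄ = 81699.42578
m₂² = 17539.69141
β₂ = m₄/m₂² = 81699.42578 / 17539.69141 ≈ 4.6580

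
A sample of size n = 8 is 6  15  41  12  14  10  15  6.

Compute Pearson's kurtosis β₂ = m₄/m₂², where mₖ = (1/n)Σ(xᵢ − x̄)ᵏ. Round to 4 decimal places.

x̄ = 14.8750
Σ(xᵢ − x̄)² = 872.8750 ⇒ m₂ = 109.10938
Σ(xᵢ − x̄)⁴ = 478869.3379 ⇒ m₄ = 59858.66724
m₂² = 11904.85571
β₂ = m₄/m₂² = 59858.66724 / 11904.85571 ≈ 5.0281

5.0281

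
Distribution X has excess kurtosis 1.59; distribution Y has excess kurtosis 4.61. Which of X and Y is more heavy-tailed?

Y

Higher excess kurtosis ⇒ heavier tails relative to the normal distribution.
1.59 vs 4.61: the larger is 4.61, so Y has heavier tails.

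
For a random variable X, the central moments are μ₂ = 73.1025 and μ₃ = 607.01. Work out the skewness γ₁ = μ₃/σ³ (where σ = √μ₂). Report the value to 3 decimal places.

σ = √μ₂ = √73.1025 = 8.55000
σ³ = μ₂^(3/2) = 625.02638
γ₁ = μ₃/σ³ = 607.01 / 625.02638 ≈ 0.971

0.971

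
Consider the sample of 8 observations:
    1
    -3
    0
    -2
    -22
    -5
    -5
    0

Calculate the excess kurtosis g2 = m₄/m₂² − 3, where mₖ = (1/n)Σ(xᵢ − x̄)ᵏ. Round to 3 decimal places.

x̄ = -4.5000
Σ(xᵢ − x̄)² = 386.0000 ⇒ m₂ = 48.25000
Σ(xᵢ − x̄)⁴ = 95568.5000 ⇒ m₄ = 11946.06250
m₂² = 2328.06250
g2 = m₄/m₂² − 3 = 5.13133 − 3 ≈ 2.131

2.131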